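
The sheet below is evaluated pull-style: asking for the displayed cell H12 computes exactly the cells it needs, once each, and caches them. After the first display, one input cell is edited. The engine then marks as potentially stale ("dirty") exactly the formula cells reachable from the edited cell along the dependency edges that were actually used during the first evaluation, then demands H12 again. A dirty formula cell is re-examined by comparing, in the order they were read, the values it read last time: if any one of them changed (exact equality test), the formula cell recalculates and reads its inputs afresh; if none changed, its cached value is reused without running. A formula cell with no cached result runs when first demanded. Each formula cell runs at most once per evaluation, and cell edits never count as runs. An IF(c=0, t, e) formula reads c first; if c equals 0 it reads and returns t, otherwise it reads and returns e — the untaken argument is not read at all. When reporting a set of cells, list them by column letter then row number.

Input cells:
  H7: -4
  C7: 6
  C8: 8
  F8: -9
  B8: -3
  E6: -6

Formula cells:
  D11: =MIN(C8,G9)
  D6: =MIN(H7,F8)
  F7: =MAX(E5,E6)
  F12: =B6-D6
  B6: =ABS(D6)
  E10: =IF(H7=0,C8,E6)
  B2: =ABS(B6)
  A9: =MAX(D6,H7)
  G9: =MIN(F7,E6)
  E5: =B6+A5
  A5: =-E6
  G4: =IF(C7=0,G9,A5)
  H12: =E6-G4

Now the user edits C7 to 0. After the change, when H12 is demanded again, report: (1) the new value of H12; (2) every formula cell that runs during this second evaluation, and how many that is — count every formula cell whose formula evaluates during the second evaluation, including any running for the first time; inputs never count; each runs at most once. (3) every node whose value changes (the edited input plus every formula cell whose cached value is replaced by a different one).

Demanding H12 again yields 0.
7 formula cells run: B6, D6, E5, F7, G4, G9, H12.
The nodes whose values change: C7, G4, H12.
Note the branch switch — B6, D6, E5, F7, G9 had no cache and run now for the first time.

First demand of the output computes:
  A5 = -(-6) = 6
  G4 = IF(C7=0: C7=6 -> else branch A5) = 6
  H12 = -6 - 6 = -12

After the edit, cleaning proceeds:
  D6: had never run; runs now, result -9.
  B6: had never run; runs now, result 9.
  E5: had never run; runs now, result 15.
  F7: had never run; runs now, result 15.
  G9: had never run; runs now, result -6.
  G4: a read changed (C7 6->0) — executes, giving -6.
  H12: a read changed (G4 6->-6) — executes, giving 0.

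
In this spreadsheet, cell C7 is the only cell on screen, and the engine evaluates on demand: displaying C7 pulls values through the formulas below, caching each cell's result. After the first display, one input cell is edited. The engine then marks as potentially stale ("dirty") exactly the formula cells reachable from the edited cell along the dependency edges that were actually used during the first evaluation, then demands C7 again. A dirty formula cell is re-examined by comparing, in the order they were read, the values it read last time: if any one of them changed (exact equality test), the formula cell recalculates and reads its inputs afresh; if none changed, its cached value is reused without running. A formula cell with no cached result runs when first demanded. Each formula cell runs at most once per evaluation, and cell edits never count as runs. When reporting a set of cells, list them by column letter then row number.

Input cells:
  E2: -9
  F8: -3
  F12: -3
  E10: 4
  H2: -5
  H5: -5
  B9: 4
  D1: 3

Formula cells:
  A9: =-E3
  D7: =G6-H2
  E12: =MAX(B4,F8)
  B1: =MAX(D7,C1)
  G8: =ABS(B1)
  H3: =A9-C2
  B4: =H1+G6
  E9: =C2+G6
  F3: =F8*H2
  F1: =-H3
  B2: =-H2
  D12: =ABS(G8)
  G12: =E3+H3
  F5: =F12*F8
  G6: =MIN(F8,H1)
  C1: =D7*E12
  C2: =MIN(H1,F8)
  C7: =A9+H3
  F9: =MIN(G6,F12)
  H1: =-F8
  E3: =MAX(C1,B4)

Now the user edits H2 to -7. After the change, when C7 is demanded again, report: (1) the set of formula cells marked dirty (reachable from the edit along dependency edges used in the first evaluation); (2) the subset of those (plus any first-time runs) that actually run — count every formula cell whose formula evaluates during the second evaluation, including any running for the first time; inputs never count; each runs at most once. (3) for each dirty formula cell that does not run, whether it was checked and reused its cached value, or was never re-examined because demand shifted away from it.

Dirty set: A9, C1, C7, D7, E3, H3.
Run set: C1, D7 (2 run).
Re-examined without running (cache reused): A9, C7, E3, H3.
The important point: C1 recomputes to an identical value, and the output ends up unchanged.

Initial pass — values computed on the first demand:
  H1 = -(-3) = 3
  C2 = MIN(3, -3) = -3
  G6 = MIN(-3, 3) = -3
  B4 = 3 + -3 = 0
  D7 = -3 - -5 = 2
  E12 = MAX(0, -3) = 0
  C1 = 2 * 0 = 0
  E3 = MAX(0, 0) = 0
  A9 = -(0) = 0
  H3 = 0 - -3 = 3
  C7 = 0 + 3 = 3

Second demand — change propagation:
  D7: re-runs because H2 -5->-7; new result 4.
  C1: re-runs because D7 2->4; new result 0 (unchanged).
  E3: re-examined; everything it read last time is the same (C1 unchanged, B4 unchanged) — cache 0 kept, no run.
  A9: re-examined; everything it read last time is the same (E3 unchanged) — cache 0 kept, no run.
  H3: re-examined; everything it read last time is the same (A9 unchanged, C2 unchanged) — cache 3 kept, no run.
  C7: re-examined; everything it read last time is the same (A9 unchanged, H3 unchanged) — cache 3 kept, no run.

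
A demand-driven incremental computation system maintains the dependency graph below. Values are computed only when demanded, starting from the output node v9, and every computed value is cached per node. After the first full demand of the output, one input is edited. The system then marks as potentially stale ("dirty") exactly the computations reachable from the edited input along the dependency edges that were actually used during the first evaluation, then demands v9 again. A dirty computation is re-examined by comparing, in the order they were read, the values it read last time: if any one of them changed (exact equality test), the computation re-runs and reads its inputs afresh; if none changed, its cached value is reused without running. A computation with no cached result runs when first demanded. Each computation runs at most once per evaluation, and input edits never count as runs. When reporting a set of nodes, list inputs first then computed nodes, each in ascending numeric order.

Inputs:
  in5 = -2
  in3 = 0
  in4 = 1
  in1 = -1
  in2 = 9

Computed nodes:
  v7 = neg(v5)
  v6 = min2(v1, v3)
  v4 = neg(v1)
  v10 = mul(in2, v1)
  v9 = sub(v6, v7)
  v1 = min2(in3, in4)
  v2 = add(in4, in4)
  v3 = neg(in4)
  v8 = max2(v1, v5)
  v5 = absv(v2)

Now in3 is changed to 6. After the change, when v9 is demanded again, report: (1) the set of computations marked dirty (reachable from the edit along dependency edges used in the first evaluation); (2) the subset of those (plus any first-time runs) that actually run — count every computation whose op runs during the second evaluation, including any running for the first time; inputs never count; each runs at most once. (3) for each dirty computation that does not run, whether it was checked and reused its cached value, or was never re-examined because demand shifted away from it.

Marked dirty: v1, v6, v9.
Computations that run: v1, v6 — 2 in total.
Checked but reused from cache: v9.
Key observation: the change is absorbed at v6 — it re-runs but produces the same value, and the output's value is unchanged.

First evaluation (everything demanded from the output):
  v1 = min2(0, 1) = 0
  v2 = add(1, 1) = 2
  v3 = neg(1) = -1
  v5 = absv(2) = 2
  v6 = min2(0, -1) = -1
  v7 = neg(2) = -2
  v9 = sub(-1, -2) = 1

Propagation after the edit:
  v1: runs — in3 0->6; result 1.
  v6: runs — v1 0->1; result -1 (same value as before).
  v9: checked — values it read are unchanged (v6 unchanged, v7 unchanged); reused cached 1 without running.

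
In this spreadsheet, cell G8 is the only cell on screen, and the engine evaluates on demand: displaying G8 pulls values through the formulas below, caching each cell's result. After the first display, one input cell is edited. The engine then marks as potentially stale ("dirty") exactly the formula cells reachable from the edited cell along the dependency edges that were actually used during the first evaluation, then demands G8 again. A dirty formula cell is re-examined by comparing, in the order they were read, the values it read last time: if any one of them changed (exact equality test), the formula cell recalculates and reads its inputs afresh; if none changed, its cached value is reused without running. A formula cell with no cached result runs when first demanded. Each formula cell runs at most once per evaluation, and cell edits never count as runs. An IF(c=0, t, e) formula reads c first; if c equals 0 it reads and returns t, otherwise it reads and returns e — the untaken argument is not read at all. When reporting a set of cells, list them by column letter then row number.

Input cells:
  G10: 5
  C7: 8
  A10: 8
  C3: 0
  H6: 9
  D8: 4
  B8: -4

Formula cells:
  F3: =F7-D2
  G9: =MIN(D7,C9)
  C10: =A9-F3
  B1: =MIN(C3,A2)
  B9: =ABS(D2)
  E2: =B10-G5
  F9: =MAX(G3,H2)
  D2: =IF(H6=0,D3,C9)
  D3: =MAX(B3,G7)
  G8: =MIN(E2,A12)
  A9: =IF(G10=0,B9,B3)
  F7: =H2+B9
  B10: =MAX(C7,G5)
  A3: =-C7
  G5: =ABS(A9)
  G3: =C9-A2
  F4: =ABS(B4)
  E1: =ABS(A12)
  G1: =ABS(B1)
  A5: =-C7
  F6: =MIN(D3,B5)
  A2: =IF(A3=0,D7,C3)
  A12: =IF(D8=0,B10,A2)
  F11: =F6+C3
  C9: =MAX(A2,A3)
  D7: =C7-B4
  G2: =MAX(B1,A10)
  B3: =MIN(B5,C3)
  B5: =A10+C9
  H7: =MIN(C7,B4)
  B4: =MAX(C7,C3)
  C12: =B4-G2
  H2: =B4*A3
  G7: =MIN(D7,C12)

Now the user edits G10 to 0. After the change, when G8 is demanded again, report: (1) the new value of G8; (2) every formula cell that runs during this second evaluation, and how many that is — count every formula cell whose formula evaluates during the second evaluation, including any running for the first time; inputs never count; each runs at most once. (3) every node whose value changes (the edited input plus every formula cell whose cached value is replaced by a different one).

Initial pass — values computed on the first demand:
  A3 = -(8) = -8
  A2 = IF(A3=0: A3=-8 -> else branch C3) = 0
  C9 = MAX(0, -8) = 0
  B5 = 8 + 0 = 8
  B3 = MIN(8, 0) = 0
  A9 = IF(G10=0: G10=5 -> else branch B3) = 0
  G5 = ABS(0) = 0
  B10 = MAX(8, 0) = 8
  A12 = IF(D8=0: D8=4 -> else branch A2) = 0
  E2 = 8 - 0 = 8
  G8 = MIN(8, 0) = 0

Second demand — change propagation:
  D2: newly demanded (no cache) — executes and yields 0.
  B9: newly demanded (no cache) — executes and yields 0.
  A9: re-runs because G10 5->0; new result 0 (unchanged).
  G5: re-examined; everything it read last time is the same (A9 unchanged) — cache 0 kept, no run.
  B10: re-examined; everything it read last time is the same (C7 unchanged, G5 unchanged) — cache 8 kept, no run.
  E2: re-examined; everything it read last time is the same (B10 unchanged, G5 unchanged) — cache 8 kept, no run.
  G8: re-examined; everything it read last time is the same (E2 unchanged, A12 unchanged) — cache 0 kept, no run.

The important point: the flipped condition pulls in fresh nodes; B9, D2 run for the first time.

G8 now evaluates to 0.
Run set: A9, B9, D2 (3 run).
Changed values: G10.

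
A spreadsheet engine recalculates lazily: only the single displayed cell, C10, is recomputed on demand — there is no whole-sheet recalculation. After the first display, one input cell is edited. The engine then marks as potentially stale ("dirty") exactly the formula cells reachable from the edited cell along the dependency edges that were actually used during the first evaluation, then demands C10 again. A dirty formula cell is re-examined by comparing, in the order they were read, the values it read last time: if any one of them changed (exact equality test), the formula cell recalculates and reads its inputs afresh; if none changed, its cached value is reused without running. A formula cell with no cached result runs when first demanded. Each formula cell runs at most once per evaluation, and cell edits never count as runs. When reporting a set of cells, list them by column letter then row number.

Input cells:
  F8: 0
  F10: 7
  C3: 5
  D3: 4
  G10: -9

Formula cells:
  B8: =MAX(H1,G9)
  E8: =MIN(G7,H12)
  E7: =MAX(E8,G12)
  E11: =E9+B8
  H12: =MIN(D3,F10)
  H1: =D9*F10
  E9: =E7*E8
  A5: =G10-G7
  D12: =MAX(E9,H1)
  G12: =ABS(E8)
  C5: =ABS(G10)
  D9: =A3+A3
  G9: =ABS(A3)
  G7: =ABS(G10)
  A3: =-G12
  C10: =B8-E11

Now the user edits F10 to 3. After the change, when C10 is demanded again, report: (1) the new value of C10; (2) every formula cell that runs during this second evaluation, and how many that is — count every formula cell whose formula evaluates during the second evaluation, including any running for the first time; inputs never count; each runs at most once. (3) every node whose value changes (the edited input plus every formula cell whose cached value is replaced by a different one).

New value of C10: -9.
Formula cells that run: A3, B8, C10, D9, E7, E8, E9, E11, G9, G12, H1, H12 — 12 in total.
Values that change: A3, B8, C10, D9, E7, E8, E9, E11, F10, G9, G12, H1, H12.

First evaluation (everything demanded from the output):
  G7 = ABS(-9) = 9
  H12 = MIN(4, 7) = 4
  E8 = MIN(9, 4) = 4
  G12 = ABS(4) = 4
  A3 = -(4) = -4
  D9 = -4 + -4 = -8
  E7 = MAX(4, 4) = 4
  E9 = 4 * 4 = 16
  G9 = ABS(-4) = 4
  H1 = -8 * 7 = -56
  B8 = MAX(-56, 4) = 4
  E11 = 16 + 4 = 20
  C10 = 4 - 20 = -16

Propagation after the edit:
  H12: runs — F10 7->3; result 3.
  E8: runs — H12 4->3; result 3.
  G12: runs — E8 4->3; result 3.
  A3: runs — G12 4->3; result -3.
  D9: runs — A3 -4->-3; A3 -4->-3; result -6.
  E7: runs — E8 4->3; G12 4->3; result 3.
  E9: runs — E7 4->3; E8 4->3; result 9.
  G9: runs — A3 -4->-3; result 3.
  H1: runs — D9 -8->-6; F10 7->3; result -18.
  B8: runs — H1 -56->-18; G9 4->3; result 3.
  E11: runs — E9 16->9; B8 4->3; result 12.
  C10: runs — B8 4->3; E11 20->12; result -9.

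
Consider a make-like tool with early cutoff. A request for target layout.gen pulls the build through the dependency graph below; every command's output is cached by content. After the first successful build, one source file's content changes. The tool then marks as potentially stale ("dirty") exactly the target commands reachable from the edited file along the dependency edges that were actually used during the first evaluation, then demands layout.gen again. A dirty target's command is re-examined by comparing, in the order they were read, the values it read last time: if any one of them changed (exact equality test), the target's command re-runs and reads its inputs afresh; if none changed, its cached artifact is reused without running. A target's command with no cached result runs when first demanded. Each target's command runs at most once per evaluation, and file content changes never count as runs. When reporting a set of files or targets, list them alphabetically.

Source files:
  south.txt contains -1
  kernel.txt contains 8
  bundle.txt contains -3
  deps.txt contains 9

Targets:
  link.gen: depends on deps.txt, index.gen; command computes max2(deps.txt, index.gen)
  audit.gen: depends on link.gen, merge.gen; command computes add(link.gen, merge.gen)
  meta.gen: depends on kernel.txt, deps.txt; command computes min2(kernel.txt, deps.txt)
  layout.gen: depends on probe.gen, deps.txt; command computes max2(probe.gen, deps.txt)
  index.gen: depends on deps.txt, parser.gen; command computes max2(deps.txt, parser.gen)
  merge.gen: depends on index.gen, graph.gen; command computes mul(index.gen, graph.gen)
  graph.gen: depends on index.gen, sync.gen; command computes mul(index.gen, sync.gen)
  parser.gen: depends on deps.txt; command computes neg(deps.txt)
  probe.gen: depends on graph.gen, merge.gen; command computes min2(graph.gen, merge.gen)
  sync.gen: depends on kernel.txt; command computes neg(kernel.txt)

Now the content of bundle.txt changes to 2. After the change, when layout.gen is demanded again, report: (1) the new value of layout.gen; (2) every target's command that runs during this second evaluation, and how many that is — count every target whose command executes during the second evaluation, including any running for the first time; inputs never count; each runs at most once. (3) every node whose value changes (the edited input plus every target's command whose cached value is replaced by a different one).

Demanding layout.gen again yields 9.
0 target commands run: none.
The nodes whose values change: bundle.txt.
Note the shortcut — nothing in the graph depends on bundle.txt at all, so no recomputation happens.

First demand of the output computes:
  parser.gen = neg(9) = -9
  index.gen = max2(9, -9) = 9
  sync.gen = neg(8) = -8
  graph.gen = mul(9, -8) = -72
  merge.gen = mul(9, -72) = -648
  probe.gen = min2(-72, -648) = -648
  layout.gen = max2(-648, 9) = 9

After the edit, cleaning proceeds:
  no node depends on bundle.txt at all; the second demand re-runs nothing.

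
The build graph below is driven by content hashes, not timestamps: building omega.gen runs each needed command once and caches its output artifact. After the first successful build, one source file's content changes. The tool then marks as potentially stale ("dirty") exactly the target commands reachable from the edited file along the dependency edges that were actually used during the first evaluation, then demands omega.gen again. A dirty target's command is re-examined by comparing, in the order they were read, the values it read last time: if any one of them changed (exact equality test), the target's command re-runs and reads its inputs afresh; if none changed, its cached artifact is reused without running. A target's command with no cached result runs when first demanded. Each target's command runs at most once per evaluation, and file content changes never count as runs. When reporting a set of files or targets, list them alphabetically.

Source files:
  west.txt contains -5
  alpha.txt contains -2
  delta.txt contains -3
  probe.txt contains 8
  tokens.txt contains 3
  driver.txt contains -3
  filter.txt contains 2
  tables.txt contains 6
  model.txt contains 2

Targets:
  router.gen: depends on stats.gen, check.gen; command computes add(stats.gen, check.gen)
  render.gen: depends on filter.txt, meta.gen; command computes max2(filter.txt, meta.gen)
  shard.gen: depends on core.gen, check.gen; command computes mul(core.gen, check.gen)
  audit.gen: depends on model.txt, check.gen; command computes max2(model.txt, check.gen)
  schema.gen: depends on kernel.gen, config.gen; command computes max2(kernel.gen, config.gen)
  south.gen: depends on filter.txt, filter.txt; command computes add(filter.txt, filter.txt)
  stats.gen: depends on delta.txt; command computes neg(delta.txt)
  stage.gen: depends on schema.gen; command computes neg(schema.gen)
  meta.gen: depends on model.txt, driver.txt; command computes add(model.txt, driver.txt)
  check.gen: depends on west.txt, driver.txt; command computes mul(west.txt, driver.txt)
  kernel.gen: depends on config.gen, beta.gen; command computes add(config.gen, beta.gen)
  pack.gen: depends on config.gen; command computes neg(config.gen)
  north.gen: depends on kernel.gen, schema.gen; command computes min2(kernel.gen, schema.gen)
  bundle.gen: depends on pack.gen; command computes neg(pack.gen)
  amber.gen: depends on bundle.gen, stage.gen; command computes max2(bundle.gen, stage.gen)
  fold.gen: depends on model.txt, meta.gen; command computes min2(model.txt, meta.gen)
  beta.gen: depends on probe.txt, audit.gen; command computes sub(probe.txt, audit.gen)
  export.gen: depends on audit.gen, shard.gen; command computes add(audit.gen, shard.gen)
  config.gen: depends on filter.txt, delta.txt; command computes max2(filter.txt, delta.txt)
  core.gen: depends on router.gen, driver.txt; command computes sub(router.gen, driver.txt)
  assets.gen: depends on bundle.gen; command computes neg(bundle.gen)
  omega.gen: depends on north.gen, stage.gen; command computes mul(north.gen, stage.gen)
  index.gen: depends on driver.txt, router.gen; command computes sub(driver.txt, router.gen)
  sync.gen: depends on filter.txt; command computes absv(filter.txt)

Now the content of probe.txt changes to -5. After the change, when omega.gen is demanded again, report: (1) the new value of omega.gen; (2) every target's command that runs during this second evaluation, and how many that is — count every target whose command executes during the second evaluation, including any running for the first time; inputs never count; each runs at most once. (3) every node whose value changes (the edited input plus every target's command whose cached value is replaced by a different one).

Initial pass — values computed on the first demand:
  check.gen = mul(-5, -3) = 15
  audit.gen = max2(2, 15) = 15
  beta.gen = sub(8, 15) = -7
  config.gen = max2(2, -3) = 2
  kernel.gen = add(2, -7) = -5
  schema.gen = max2(-5, 2) = 2
  north.gen = min2(-5, 2) = -5
  stage.gen = neg(2) = -2
  omega.gen = mul(-5, -2) = 10

Second demand — change propagation:
  beta.gen: re-runs because probe.txt 8->-5; new result -20.
  kernel.gen: re-runs because beta.gen -7->-20; new result -18.
  schema.gen: re-runs because kernel.gen -5->-18; new result 2 (unchanged).
  north.gen: re-runs because kernel.gen -5->-18; new result -18.
  stage.gen: re-examined; everything it read last time is the same (schema.gen unchanged) — cache -2 kept, no run.
  omega.gen: re-runs because north.gen -5->-18; new result 36.

The important point: at stage.gen every value read last time is unchanged, so the dirty flag clears without a run.

omega.gen now evaluates to 36.
Run set: beta.gen, kernel.gen, north.gen, omega.gen, schema.gen (5 run).
Changed values: beta.gen, kernel.gen, north.gen, omega.gen, probe.txt.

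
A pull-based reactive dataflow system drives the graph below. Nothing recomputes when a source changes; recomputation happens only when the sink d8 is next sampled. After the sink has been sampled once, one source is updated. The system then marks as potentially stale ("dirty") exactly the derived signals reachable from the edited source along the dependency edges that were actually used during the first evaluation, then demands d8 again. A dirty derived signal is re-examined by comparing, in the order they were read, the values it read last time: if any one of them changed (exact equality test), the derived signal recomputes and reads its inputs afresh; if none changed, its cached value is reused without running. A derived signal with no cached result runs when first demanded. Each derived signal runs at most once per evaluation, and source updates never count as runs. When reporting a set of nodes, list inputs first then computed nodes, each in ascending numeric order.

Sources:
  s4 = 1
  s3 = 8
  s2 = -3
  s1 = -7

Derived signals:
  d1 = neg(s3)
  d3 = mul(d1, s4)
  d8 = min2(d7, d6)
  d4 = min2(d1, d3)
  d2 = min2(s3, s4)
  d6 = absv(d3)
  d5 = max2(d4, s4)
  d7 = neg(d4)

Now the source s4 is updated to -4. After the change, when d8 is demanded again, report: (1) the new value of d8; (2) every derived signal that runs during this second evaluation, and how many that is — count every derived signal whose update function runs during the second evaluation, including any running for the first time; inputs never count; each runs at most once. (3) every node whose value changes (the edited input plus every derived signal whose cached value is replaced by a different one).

First evaluation (everything demanded from the output):
  d1 = neg(8) = -8
  d3 = mul(-8, 1) = -8
  d4 = min2(-8, -8) = -8
  d6 = absv(-8) = 8
  d7 = neg(-8) = 8
  d8 = min2(8, 8) = 8

Propagation after the edit:
  d3: runs — s4 1->-4; result 32.
  d4: runs — d3 -8->32; result -8 (same value as before).
  d6: runs — d3 -8->32; result 32.
  d7: checked — values it read are unchanged (d4 unchanged); reused cached 8 without running.
  d8: runs — d6 8->32; result 8 (same value as before).

Key observation: the cutoff stops propagation at d7 — its inputs' values are unchanged, so it reuses its cache.

New value of d8: 8.
Derived signals that run: d3, d4, d6, d8 — 4 in total.
Values that change: s4, d3, d6.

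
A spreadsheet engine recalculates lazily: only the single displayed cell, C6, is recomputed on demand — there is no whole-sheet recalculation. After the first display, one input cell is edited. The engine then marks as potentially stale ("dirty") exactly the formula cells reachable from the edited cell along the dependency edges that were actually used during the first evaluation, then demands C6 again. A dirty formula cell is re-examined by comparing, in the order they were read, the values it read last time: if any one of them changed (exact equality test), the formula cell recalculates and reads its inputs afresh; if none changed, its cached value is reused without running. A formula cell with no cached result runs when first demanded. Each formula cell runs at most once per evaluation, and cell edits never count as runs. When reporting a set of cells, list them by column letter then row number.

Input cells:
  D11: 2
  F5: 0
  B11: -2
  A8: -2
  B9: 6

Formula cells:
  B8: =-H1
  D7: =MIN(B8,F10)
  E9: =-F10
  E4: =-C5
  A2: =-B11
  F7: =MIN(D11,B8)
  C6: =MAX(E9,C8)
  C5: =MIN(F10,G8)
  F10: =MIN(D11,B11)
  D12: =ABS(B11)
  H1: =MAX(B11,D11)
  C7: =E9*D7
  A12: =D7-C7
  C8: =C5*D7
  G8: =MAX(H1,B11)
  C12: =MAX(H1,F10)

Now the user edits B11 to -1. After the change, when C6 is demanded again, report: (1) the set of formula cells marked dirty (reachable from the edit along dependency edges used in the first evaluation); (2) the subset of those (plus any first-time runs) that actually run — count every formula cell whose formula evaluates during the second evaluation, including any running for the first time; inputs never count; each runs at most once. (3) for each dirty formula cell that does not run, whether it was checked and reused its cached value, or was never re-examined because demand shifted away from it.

First evaluation (everything demanded from the output):
  F10 = MIN(2, -2) = -2
  E9 = -(-2) = 2
  H1 = MAX(-2, 2) = 2
  B8 = -(2) = -2
  D7 = MIN(-2, -2) = -2
  G8 = MAX(2, -2) = 2
  C5 = MIN(-2, 2) = -2
  C8 = -2 * -2 = 4
  C6 = MAX(2, 4) = 4

Propagation after the edit:
  F10: runs — B11 -2->-1; result -1.
  E9: runs — F10 -2->-1; result 1.
  H1: runs — B11 -2->-1; result 2 (same value as before).
  B8: checked — values it read are unchanged (H1 unchanged); reused cached -2 without running.
  D7: runs — F10 -2->-1; result -2 (same value as before).
  G8: runs — B11 -2->-1; result 2 (same value as before).
  C5: runs — F10 -2->-1; result -1.
  C8: runs — C5 -2->-1; result 2.
  C6: runs — E9 2->1; C8 4->2; result 2.

Key observation: the cutoff stops propagation at B8 — its inputs' values are unchanged, so it reuses its cache.

Marked dirty: B8, C5, C6, C8, D7, E9, F10, G8, H1.
Formula cells that run: C5, C6, C8, D7, E9, F10, G8, H1 — 8 in total.
Checked but reused from cache: B8.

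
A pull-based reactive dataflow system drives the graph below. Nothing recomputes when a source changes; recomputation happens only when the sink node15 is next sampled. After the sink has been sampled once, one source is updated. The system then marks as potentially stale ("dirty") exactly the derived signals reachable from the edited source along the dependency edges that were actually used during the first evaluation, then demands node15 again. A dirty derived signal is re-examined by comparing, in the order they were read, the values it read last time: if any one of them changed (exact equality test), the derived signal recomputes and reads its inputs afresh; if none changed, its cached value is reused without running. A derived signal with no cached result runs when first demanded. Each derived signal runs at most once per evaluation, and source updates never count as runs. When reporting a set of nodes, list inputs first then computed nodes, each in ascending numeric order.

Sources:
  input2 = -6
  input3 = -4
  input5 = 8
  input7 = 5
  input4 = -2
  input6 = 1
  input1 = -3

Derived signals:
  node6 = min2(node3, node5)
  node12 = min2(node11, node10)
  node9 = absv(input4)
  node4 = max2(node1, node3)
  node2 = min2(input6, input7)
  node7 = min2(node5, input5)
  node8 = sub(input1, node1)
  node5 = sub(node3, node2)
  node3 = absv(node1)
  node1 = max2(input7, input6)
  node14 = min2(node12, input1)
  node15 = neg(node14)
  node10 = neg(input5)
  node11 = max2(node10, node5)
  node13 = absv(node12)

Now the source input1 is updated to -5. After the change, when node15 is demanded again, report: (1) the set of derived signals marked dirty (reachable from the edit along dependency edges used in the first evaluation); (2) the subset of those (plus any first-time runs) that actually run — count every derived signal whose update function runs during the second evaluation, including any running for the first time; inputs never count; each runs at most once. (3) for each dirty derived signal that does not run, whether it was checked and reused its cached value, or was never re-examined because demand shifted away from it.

First evaluation (everything demanded from the output):
  node1 = max2(5, 1) = 5
  node2 = min2(1, 5) = 1
  node3 = absv(5) = 5
  node5 = sub(5, 1) = 4
  node10 = neg(8) = -8
  node11 = max2(-8, 4) = 4
  node12 = min2(4, -8) = -8
  node14 = min2(-8, -3) = -8
  node15 = neg(-8) = 8

Propagation after the edit:
  node14: runs — input1 -3->-5; result -8 (same value as before).
  node15: checked — values it read are unchanged (node14 unchanged); reused cached 8 without running.

Key observation: the change is absorbed at node14 — it re-runs but produces the same value, and the output's value is unchanged.

Marked dirty: node14, node15.
Derived signals that run: node14 — 1 in total.
Checked but reused from cache: node15.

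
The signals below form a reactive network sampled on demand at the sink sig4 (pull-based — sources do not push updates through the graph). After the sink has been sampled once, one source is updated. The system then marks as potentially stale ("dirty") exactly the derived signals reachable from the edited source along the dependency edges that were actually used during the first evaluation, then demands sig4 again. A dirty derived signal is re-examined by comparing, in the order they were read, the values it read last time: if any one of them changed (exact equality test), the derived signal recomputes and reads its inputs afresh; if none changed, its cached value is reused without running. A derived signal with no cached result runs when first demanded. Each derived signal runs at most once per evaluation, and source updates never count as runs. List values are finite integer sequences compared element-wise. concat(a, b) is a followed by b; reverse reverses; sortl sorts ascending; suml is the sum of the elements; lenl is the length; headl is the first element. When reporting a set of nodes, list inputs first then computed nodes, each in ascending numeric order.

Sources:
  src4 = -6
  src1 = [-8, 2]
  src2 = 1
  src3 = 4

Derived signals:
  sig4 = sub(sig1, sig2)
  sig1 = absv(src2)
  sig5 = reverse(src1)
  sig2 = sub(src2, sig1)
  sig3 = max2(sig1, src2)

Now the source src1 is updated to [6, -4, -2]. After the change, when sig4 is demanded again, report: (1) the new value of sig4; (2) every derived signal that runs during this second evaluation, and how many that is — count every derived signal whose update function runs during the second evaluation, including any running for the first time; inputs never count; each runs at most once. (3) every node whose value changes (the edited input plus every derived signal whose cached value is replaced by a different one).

Initial pass — values computed on the first demand:
  sig1 = absv(1) = 1
  sig2 = sub(1, 1) = 0
  sig4 = sub(1, 0) = 1

Second demand — change propagation:
  no demanded computation ever read src1, so the edit dirties nothing and nothing runs.

The important point: nothing the output needs ever reads src1, so the edit is invisible to it.

sig4 now evaluates to 1.
Run set: none (0 run).
Changed values: src1.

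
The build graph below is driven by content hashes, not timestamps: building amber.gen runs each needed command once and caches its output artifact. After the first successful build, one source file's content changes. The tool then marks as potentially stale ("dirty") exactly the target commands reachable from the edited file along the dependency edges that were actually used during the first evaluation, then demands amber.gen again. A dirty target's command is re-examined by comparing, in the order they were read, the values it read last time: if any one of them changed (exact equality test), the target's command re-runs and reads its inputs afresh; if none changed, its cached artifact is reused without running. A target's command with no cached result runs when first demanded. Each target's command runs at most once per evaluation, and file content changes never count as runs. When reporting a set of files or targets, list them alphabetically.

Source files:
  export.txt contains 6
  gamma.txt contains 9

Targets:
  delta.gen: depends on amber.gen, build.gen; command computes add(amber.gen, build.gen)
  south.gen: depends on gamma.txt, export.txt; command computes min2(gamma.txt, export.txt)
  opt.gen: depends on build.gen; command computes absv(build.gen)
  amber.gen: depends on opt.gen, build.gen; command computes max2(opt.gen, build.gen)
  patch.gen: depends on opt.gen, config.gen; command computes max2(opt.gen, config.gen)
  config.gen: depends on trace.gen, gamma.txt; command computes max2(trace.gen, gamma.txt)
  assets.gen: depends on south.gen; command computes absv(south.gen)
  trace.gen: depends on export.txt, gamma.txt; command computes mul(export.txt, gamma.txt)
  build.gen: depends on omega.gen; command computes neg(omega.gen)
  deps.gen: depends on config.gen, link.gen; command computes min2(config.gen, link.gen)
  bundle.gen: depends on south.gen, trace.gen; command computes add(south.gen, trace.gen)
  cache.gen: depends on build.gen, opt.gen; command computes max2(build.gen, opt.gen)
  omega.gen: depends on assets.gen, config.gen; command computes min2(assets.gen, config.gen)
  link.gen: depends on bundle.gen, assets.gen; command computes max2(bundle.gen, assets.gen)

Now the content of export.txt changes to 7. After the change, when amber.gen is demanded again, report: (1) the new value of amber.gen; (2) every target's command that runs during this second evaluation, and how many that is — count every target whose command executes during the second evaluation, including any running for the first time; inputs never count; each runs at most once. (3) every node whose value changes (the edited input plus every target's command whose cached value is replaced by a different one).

amber.gen now evaluates to 7.
Run set: amber.gen, assets.gen, build.gen, config.gen, omega.gen, opt.gen, south.gen, trace.gen (8 run).
Changed values: amber.gen, assets.gen, build.gen, config.gen, export.txt, omega.gen, opt.gen, south.gen, trace.gen.

Initial pass — values computed on the first demand:
  south.gen = min2(9, 6) = 6
  assets.gen = absv(6) = 6
  trace.gen = mul(6, 9) = 54
  config.gen = max2(54, 9) = 54
  omega.gen = min2(6, 54) = 6
  build.gen = neg(6) = -6
  opt.gen = absv(-6) = 6
  amber.gen = max2(6, -6) = 6

Second demand — change propagation:
  south.gen: re-runs because export.txt 6->7; new result 7.
  assets.gen: re-runs because south.gen 6->7; new result 7.
  trace.gen: re-runs because export.txt 6->7; new result 63.
  config.gen: re-runs because trace.gen 54->63; new result 63.
  omega.gen: re-runs because assets.gen 6->7; config.gen 54->63; new result 7.
  build.gen: re-runs because omega.gen 6->7; new result -7.
  opt.gen: re-runs because build.gen -6->-7; new result 7.
  amber.gen: re-runs because opt.gen 6->7; build.gen -6->-7; new result 7.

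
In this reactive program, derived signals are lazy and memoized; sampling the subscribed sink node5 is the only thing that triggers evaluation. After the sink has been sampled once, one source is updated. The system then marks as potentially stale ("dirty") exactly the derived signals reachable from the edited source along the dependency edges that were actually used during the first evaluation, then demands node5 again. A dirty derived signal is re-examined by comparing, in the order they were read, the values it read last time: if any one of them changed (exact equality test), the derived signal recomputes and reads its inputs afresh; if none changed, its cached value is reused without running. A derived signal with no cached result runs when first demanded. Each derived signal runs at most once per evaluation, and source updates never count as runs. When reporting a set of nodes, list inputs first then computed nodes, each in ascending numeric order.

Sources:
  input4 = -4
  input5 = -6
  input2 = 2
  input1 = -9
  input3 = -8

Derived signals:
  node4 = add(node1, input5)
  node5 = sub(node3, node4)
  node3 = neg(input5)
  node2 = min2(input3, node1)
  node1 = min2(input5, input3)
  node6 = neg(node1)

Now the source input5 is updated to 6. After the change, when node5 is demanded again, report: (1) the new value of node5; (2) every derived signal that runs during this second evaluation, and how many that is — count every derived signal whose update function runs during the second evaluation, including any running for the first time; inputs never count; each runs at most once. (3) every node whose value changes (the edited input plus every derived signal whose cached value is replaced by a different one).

Demanding node5 again yields -4.
4 derived signals run: node1, node3, node4, node5.
The nodes whose values change: input5, node3, node4, node5.

First demand of the output computes:
  node1 = min2(-6, -8) = -8
  node3 = neg(-6) = 6
  node4 = add(-8, -6) = -14
  node5 = sub(6, -14) = 20

After the edit, cleaning proceeds:
  node1: a read changed (input5 -6->6) — executes, giving -8 — identical to its old value.
  node3: a read changed (input5 -6->6) — executes, giving -6.
  node4: a read changed (input5 -6->6) — executes, giving -2.
  node5: a read changed (node3 6->-6; node4 -14->-2) — executes, giving -4.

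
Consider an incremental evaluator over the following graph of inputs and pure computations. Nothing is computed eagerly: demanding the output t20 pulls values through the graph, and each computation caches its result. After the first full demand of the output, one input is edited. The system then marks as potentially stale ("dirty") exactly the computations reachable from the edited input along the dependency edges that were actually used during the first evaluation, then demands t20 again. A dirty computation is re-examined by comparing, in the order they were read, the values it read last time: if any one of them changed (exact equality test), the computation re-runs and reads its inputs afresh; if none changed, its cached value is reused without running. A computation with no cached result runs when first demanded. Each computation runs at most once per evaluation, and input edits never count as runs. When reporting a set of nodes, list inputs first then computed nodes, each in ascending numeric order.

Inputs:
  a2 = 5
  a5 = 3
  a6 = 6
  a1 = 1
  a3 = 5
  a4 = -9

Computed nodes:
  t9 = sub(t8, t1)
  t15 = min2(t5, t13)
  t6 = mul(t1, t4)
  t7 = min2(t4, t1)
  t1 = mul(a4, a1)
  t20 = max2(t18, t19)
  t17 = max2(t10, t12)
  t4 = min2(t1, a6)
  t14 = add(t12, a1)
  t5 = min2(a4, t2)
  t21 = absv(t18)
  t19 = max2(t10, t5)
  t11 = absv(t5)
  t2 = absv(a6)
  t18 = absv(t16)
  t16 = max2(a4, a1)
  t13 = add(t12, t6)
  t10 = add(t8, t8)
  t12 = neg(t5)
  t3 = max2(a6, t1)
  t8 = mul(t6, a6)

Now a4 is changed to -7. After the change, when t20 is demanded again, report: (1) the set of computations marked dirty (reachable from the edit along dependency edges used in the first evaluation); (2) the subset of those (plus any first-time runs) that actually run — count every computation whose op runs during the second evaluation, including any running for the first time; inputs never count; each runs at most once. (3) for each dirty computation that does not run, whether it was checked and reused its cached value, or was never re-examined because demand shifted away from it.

Initial pass — values computed on the first demand:
  t1 = mul(-9, 1) = -9
  t2 = absv(6) = 6
  t4 = min2(-9, 6) = -9
  t5 = min2(-9, 6) = -9
  t6 = mul(-9, -9) = 81
  t8 = mul(81, 6) = 486
  t10 = add(486, 486) = 972
  t16 = max2(-9, 1) = 1
  t18 = absv(1) = 1
  t19 = max2(972, -9) = 972
  t20 = max2(1, 972) = 972

Second demand — change propagation:
  t1: re-runs because a4 -9->-7; new result -7.
  t4: re-runs because t1 -9->-7; new result -7.
  t5: re-runs because a4 -9->-7; new result -7.
  t6: re-runs because t1 -9->-7; t4 -9->-7; new result 49.
  t8: re-runs because t6 81->49; new result 294.
  t10: re-runs because t8 486->294; t8 486->294; new result 588.
  t16: re-runs because a4 -9->-7; new result 1 (unchanged).
  t18: re-examined; everything it read last time is the same (t16 unchanged) — cache 1 kept, no run.
  t19: re-runs because t10 972->588; t5 -9->-7; new result 588.
  t20: re-runs because t19 972->588; new result 588.

The important point: at t18 every value read last time is unchanged, so the dirty flag clears without a run.

Dirty set: t1, t4, t5, t6, t8, t10, t16, t18, t19, t20.
Run set: t1, t4, t5, t6, t8, t10, t16, t19, t20 (9 run).
Re-examined without running (cache reused): t18.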